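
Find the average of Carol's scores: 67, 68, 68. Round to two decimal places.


Add the scores:
67 + 68 + 68 = 203
Divide by the number of tests:
203 / 3 = 67.6666... ≈ 67.67

67.67


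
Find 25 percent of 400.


Convert percentage to decimal:
25% = 0.25
Multiply:
400 x 0.25 = 100

100


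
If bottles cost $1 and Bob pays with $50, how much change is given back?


Start with the amount paid:
$50
Subtract the price:
$50 - $1 = $49

$49


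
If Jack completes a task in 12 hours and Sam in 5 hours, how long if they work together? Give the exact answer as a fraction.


Jack's rate: 1/12 of the job per hour
Sam's rate: 1/5 of the job per hour
Combined rate: 1/12 + 1/5 = 17/60 per hour
Time = 1 / (17/60) = 60/17 hours (≈ 3.53 hours)

60/17 hours


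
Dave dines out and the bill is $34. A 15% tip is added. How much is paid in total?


Calculate the tip:
15% of $34 = $5.10
Add tip to meal cost:
$34 + $5.10 = $39.10

$39.10


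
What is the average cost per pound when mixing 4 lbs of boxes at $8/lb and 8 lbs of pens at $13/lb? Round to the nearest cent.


Cost of boxes:
4 x $8 = $32
Cost of pens:
8 x $13 = $104
Total cost: $32 + $104 = $136
Total weight: 12 lbs
Average: $136 / 12 = $11.3333... ≈ $11.33/lb

$11.33/lb


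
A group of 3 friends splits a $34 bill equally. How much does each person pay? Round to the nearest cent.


Total bill: $34
Number of people: 3
Each pays: $34 / 3 = $11.3333... ≈ $11.33

$11.33


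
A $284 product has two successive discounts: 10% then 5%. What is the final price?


First discount:
10% of $284 = $28.40
Price after first discount:
$284 - $28.40 = $255.60
Second discount:
5% of $255.60 = $12.78
Final price:
$255.60 - $12.78 = $242.82

$242.82


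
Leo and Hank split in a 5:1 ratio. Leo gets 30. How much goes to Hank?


Find the multiplier:
30 / 5 = 6
Apply to Hank's share:
1 x 6 = 6

6


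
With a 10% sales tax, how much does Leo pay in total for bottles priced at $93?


Calculate the tax:
10% of $93 = $9.30
Add tax to price:
$93 + $9.30 = $102.30

$102.30


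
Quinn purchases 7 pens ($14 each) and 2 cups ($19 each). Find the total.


Cost of pens:
7 x $14 = $98
Cost of cups:
2 x $19 = $38
Add both:
$98 + $38 = $136

$136


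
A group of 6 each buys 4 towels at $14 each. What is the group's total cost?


Cost per person:
4 x $14 = $56
Group total:
6 x $56 = $336

$336


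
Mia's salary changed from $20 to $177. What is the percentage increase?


Find the absolute change:
|177 - 20| = 157
Divide by original and multiply by 100:
157 / 20 x 100 = 785%

785%


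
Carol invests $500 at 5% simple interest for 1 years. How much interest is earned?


Use the formula I = P x R x T / 100
P x R x T = 500 x 5 x 1 = 2500
I = 2500 / 100 = $25

$25


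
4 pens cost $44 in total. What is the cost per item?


Total cost: $44
Number of items: 4
Unit price: $44 / 4 = $11

$11


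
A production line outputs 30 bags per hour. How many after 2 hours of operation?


Production rate: 30 bags per hour
Time: 2 hours
Total: 30 x 2 = 60 bags

60 bags


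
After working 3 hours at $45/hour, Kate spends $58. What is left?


Calculate earnings:
3 x $45 = $135
Subtract spending:
$135 - $58 = $77

$77


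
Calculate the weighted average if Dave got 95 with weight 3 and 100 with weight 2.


Weighted sum:
3 x 95 + 2 x 100 = 485
Total weight:
3 + 2 = 5
Weighted average:
485 / 5 = 97

97


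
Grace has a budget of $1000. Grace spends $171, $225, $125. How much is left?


Add up expenses:
$171 + $225 + $125 = $521
Subtract from budget:
$1000 - $521 = $479

$479


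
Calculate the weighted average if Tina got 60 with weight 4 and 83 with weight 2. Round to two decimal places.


Weighted sum:
4 x 60 + 2 x 83 = 406
Total weight:
4 + 2 = 6
Weighted average:
406 / 6 = 67.6666... ≈ 67.67

67.67


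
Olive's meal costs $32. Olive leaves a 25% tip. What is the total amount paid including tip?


Calculate the tip:
25% of $32 = $8
Add tip to meal cost:
$32 + $8 = $40

$40


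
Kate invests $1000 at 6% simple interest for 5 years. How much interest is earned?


Use the formula I = P x R x T / 100
P x R x T = 1000 x 6 x 5 = 30000
I = 30000 / 100 = $300

$300


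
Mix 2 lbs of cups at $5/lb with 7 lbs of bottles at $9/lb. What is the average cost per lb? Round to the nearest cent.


Cost of cups:
2 x $5 = $10
Cost of bottles:
7 x $9 = $63
Total cost: $10 + $63 = $73
Total weight: 9 lbs
Average: $73 / 9 = $8.1111... ≈ $8.11/lb

$8.11/lb


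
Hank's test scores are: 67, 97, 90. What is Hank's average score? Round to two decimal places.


Add the scores:
67 + 97 + 90 = 254
Divide by the number of tests:
254 / 3 = 84.6666... ≈ 84.67

84.67


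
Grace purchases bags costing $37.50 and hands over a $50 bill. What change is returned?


Start with the amount paid:
$50
Subtract the price:
$50 - $37.50 = $12.50

$12.50


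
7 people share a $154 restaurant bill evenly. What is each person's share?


Total bill: $154
Number of people: 7
Each pays: $154 / 7 = $22

$22


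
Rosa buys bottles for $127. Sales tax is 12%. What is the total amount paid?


Calculate the tax:
12% of $127 = $15.24
Add tax to price:
$127 + $15.24 = $142.24

$142.24


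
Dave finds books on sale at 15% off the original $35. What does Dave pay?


Calculate the discount amount:
15% of $35 = $5.25
Subtract from original:
$35 - $5.25 = $29.75

$29.75


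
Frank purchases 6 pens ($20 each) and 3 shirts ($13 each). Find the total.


Cost of pens:
6 x $20 = $120
Cost of shirts:
3 x $13 = $39
Add both:
$120 + $39 = $159

$159


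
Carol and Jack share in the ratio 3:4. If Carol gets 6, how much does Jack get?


Find the multiplier:
6 / 3 = 2
Apply to Jack's share:
4 x 2 = 8

8


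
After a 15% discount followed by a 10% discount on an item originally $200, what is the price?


First discount:
15% of $200 = $30
Price after first discount:
$200 - $30 = $170
Second discount:
10% of $170 = $17
Final price:
$170 - $17 = $153

$153


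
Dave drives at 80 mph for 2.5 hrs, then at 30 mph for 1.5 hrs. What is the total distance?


Leg 1 distance:
80 x 2.5 = 200 miles
Leg 2 distance:
30 x 1.5 = 45 miles
Total distance:
200 + 45 = 245 miles

245 miles


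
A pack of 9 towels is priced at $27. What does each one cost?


Total cost: $27
Number of items: 9
Unit price: $27 / 9 = $3

$3


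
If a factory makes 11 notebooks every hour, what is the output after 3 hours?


Production rate: 11 notebooks per hour
Time: 3 hours
Total: 11 x 3 = 33 notebooks

33 notebooks


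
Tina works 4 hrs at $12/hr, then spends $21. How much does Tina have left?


Calculate earnings:
4 x $12 = $48
Subtract spending:
$48 - $21 = $27

$27


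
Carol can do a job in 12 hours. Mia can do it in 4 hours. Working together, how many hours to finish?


Carol's rate: 1/12 of the job per hour
Mia's rate: 1/4 of the job per hour
Combined rate: 1/12 + 1/4 = 1/3 per hour
Time = 1 / (1/3) = 3 hours

3 hours


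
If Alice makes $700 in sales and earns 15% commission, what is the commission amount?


Convert rate to decimal:
15% = 0.15
Multiply by sales:
$700 x 0.15 = $105

$105


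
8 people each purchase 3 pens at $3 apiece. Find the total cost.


Cost per person:
3 x $3 = $9
Group total:
8 x $9 = $72

$72


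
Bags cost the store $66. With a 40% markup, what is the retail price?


Calculate the markup amount:
40% of $66 = $26.40
Add to cost:
$66 + $26.40 = $92.40

$92.40


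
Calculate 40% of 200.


Convert percentage to decimal:
40% = 0.4
Multiply:
200 x 0.4 = 80

80


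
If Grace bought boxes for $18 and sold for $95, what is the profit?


Selling price = $95
Cost price = $18
Profit = selling price - cost price:
Profit = $95 - $18 = $77

$77


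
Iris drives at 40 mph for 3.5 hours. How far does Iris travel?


Use the formula: distance = speed x time
Speed = 40 mph, Time = 3.5 hours
40 x 3.5 = 140 miles

140 miles


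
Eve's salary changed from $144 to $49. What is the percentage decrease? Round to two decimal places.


Find the absolute change:
|49 - 144| = 95
Divide by original and multiply by 100:
95 / 144 x 100 = 65.9722...% ≈ 65.97%

65.97%


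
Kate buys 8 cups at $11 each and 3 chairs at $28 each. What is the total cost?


Cost of cups:
8 x $11 = $88
Cost of chairs:
3 x $28 = $84
Add both:
$88 + $84 = $172

$172


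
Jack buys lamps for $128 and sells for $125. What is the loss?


Selling price = $125
Cost price = $128
Loss = cost price - selling price:
Loss = $128 - $125 = $3

$3


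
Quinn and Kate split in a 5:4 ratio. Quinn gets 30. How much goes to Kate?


Find the multiplier:
30 / 5 = 6
Apply to Kate's share:
4 x 6 = 24

24


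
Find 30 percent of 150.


Convert percentage to decimal:
30% = 0.3
Multiply:
150 x 0.3 = 45

45


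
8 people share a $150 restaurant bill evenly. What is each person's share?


Total bill: $150
Number of people: 8
Each pays: $150 / 8 = $18.75

$18.75


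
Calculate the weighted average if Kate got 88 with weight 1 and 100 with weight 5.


Weighted sum:
1 x 88 + 5 x 100 = 588
Total weight:
1 + 5 = 6
Weighted average:
588 / 6 = 98

98


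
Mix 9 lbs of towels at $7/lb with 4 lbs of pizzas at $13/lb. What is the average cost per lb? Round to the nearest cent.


Cost of towels:
9 x $7 = $63
Cost of pizzas:
4 x $13 = $52
Total cost: $63 + $52 = $115
Total weight: 13 lbs
Average: $115 / 13 = $8.8461... ≈ $8.85/lb

$8.85/lb


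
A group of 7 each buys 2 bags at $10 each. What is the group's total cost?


Cost per person:
2 x $10 = $20
Group total:
7 x $20 = $140

$140


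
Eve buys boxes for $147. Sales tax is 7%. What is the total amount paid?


Calculate the tax:
7% of $147 = $10.29
Add tax to price:
$147 + $10.29 = $157.29

$157.29


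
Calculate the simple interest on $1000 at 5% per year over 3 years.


Use the formula I = P x R x T / 100
P x R x T = 1000 x 5 x 3 = 15000
I = 15000 / 100 = $150

$150


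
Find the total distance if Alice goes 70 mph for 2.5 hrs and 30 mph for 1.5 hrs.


Leg 1 distance:
70 x 2.5 = 175 miles
Leg 2 distance:
30 x 1.5 = 45 miles
Total distance:
175 + 45 = 220 miles

220 miles


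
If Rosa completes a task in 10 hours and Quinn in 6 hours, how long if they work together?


Rosa's rate: 1/10 of the job per hour
Quinn's rate: 1/6 of the job per hour
Combined rate: 1/10 + 1/6 = 4/15 per hour
Time = 1 / (4/15) = 15/4 = 3.75 hours

3.75 hours


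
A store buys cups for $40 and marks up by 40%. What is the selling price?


Calculate the markup amount:
40% of $40 = $16
Add to cost:
$40 + $16 = $56

$56


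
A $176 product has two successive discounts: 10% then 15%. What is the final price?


First discount:
10% of $176 = $17.60
Price after first discount:
$176 - $17.60 = $158.40
Second discount:
15% of $158.40 = $23.76
Final price:
$158.40 - $23.76 = $134.64

$134.64


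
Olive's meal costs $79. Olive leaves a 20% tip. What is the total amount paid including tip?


Calculate the tip:
20% of $79 = $15.80
Add tip to meal cost:
$79 + $15.80 = $94.80

$94.80


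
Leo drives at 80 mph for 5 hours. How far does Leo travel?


Use the formula: distance = speed x time
Speed = 80 mph, Time = 5 hours
80 x 5 = 400 miles

400 miles


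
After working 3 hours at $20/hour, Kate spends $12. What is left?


Calculate earnings:
3 x $20 = $60
Subtract spending:
$60 - $12 = $48

$48


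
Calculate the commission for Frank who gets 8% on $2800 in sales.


Convert rate to decimal:
8% = 0.08
Multiply by sales:
$2800 x 0.08 = $224

$224


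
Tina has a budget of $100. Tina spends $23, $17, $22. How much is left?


Add up expenses:
$23 + $17 + $22 = $62
Subtract from budget:
$100 - $62 = $38

$38


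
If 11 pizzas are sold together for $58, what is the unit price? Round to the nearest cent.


Total cost: $58
Number of items: 11
Unit price: $58 / 11 = $5.2727... ≈ $5.27

$5.27


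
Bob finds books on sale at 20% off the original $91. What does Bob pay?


Calculate the discount amount:
20% of $91 = $18.20
Subtract from original:
$91 - $18.20 = $72.80

$72.80


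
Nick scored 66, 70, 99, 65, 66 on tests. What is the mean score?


Add the scores:
66 + 70 + 99 + 65 + 66 = 366
Divide by the number of tests:
366 / 5 = 73.2

73.2


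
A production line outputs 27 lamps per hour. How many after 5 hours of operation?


Production rate: 27 lamps per hour
Time: 5 hours
Total: 27 x 5 = 135 lamps

135 lamps


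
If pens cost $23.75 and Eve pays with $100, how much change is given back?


Start with the amount paid:
$100
Subtract the price:
$100 - $23.75 = $76.25

$76.25


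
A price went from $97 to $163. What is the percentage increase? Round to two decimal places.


Find the absolute change:
|163 - 97| = 66
Divide by original and multiply by 100:
66 / 97 x 100 = 68.0412...% ≈ 68.04%

68.04%


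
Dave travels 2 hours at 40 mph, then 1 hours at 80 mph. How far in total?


Leg 1 distance:
40 x 2 = 80 miles
Leg 2 distance:
80 x 1 = 80 miles
Total distance:
80 + 80 = 160 miles

160 miles


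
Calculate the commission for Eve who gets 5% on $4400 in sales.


Convert rate to decimal:
5% = 0.05
Multiply by sales:
$4400 x 0.05 = $220

$220


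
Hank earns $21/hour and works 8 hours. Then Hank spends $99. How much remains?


Calculate earnings:
8 x $21 = $168
Subtract spending:
$168 - $99 = $69

$69


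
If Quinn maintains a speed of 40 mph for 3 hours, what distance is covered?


Use the formula: distance = speed x time
Speed = 40 mph, Time = 3 hours
40 x 3 = 120 miles

120 miles


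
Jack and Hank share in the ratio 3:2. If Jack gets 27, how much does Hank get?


Find the multiplier:
27 / 3 = 9
Apply to Hank's share:
2 x 9 = 18

18


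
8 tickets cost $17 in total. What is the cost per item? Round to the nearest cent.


Total cost: $17
Number of items: 8
Unit price: $17 / 8 = $2.125 ≈ $2.13

$2.13


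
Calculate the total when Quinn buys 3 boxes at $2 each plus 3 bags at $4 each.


Cost of boxes:
3 x $2 = $6
Cost of bags:
3 x $4 = $12
Add both:
$6 + $12 = $18

$18


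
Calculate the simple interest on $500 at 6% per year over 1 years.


Use the formula I = P x R x T / 100
P x R x T = 500 x 6 x 1 = 3000
I = 3000 / 100 = $30

$30


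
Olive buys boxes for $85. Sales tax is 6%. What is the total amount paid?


Calculate the tax:
6% of $85 = $5.10
Add tax to price:
$85 + $5.10 = $90.10

$90.10


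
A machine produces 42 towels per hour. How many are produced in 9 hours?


Production rate: 42 towels per hour
Time: 9 hours
Total: 42 x 9 = 378 towels

378 towels


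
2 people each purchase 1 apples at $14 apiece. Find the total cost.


Cost per person:
1 x $14 = $14
Group total:
2 x $14 = $28

$28


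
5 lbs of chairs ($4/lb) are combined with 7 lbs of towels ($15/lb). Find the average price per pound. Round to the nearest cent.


Cost of chairs:
5 x $4 = $20
Cost of towels:
7 x $15 = $105
Total cost: $20 + $105 = $125
Total weight: 12 lbs
Average: $125 / 12 = $10.4166... ≈ $10.42/lb

$10.42/lb


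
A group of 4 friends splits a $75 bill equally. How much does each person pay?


Total bill: $75
Number of people: 4
Each pays: $75 / 4 = $18.75

$18.75


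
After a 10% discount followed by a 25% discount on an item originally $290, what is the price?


First discount:
10% of $290 = $29
Price after first discount:
$290 - $29 = $261
Second discount:
25% of $261 = $65.25
Final price:
$261 - $65.25 = $195.75

$195.75


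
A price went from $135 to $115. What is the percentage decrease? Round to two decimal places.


Find the absolute change:
|115 - 135| = 20
Divide by original and multiply by 100:
20 / 135 x 100 = 14.8148...% ≈ 14.81%

14.81%


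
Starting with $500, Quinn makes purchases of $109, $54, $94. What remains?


Add up expenses:
$109 + $54 + $94 = $257
Subtract from budget:
$500 - $257 = $243

$243


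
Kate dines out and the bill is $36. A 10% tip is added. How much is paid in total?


Calculate the tip:
10% of $36 = $3.60
Add tip to meal cost:
$36 + $3.60 = $39.60

$39.60


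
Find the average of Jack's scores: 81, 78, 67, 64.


Add the scores:
81 + 78 + 67 + 64 = 290
Divide by the number of tests:
290 / 4 = 72.5

72.5


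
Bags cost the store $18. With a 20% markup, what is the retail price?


Calculate the markup amount:
20% of $18 = $3.60
Add to cost:
$18 + $3.60 = $21.60

$21.60


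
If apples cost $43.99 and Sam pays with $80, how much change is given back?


Start with the amount paid:
$80
Subtract the price:
$80 - $43.99 = $36.01

$36.01


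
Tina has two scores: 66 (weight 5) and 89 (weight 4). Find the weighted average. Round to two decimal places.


Weighted sum:
5 x 66 + 4 x 89 = 686
Total weight:
5 + 4 = 9
Weighted average:
686 / 9 = 76.2222... ≈ 76.22

76.22


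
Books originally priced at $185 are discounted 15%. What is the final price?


Calculate the discount amount:
15% of $185 = $27.75
Subtract from original:
$185 - $27.75 = $157.25

$157.25


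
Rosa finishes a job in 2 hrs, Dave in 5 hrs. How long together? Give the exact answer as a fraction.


Rosa's rate: 1/2 of the job per hour
Dave's rate: 1/5 of the job per hour
Combined rate: 1/2 + 1/5 = 7/10 per hour
Time = 1 / (7/10) = 10/7 hours (≈ 1.43 hours)

10/7 hours


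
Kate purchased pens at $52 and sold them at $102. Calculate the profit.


Selling price = $102
Cost price = $52
Profit = selling price - cost price:
Profit = $102 - $52 = $50

$50


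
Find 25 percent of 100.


Convert percentage to decimal:
25% = 0.25
Multiply:
100 x 0.25 = 25

25


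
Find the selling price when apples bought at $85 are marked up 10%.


Calculate the markup amount:
10% of $85 = $8.50
Add to cost:
$85 + $8.50 = $93.50

$93.50


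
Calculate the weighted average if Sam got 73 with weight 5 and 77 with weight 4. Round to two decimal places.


Weighted sum:
5 x 73 + 4 x 77 = 673
Total weight:
5 + 4 = 9
Weighted average:
673 / 9 = 74.7777... ≈ 74.78

74.78


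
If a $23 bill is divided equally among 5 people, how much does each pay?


Total bill: $23
Number of people: 5
Each pays: $23 / 5 = $4.60

$4.60


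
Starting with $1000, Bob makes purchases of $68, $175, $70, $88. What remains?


Add up expenses:
$68 + $175 + $70 + $88 = $401
Subtract from budget:
$1000 - $401 = $599

$599


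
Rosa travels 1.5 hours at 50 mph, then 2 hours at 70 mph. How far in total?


Leg 1 distance:
50 x 1.5 = 75 miles
Leg 2 distance:
70 x 2 = 140 miles
Total distance:
75 + 140 = 215 miles

215 miles


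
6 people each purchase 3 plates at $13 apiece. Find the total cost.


Cost per person:
3 x $13 = $39
Group total:
6 x $39 = $234

$234


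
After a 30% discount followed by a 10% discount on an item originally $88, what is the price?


First discount:
30% of $88 = $26.40
Price after first discount:
$88 - $26.40 = $61.60
Second discount:
10% of $61.60 = $6.16
Final price:
$61.60 - $6.16 = $55.44

$55.44


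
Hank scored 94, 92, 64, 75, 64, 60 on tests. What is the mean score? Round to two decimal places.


Add the scores:
94 + 92 + 64 + 75 + 64 + 60 = 449
Divide by the number of tests:
449 / 6 = 74.8333... ≈ 74.83

74.83


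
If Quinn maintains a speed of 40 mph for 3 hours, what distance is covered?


Use the formula: distance = speed x time
Speed = 40 mph, Time = 3 hours
40 x 3 = 120 miles

120 miles


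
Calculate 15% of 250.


Convert percentage to decimal:
15% = 0.15
Multiply:
250 x 0.15 = 37.5

37.5


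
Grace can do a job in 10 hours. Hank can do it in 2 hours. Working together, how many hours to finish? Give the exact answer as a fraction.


Grace's rate: 1/10 of the job per hour
Hank's rate: 1/2 of the job per hour
Combined rate: 1/10 + 1/2 = 3/5 per hour
Time = 1 / (3/5) = 5/3 hours (≈ 1.67 hours)

5/3 hours


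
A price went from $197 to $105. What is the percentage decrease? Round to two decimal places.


Find the absolute change:
|105 - 197| = 92
Divide by original and multiply by 100:
92 / 197 x 100 = 46.7005...% ≈ 46.7%

46.7%


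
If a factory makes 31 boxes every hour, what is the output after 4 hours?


Production rate: 31 boxes per hour
Time: 4 hours
Total: 31 x 4 = 124 boxes

124 boxes


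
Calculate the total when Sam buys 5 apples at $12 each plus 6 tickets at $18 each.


Cost of apples:
5 x $12 = $60
Cost of tickets:
6 x $18 = $108
Add both:
$60 + $108 = $168

$168


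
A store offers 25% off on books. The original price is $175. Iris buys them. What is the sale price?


Calculate the discount amount:
25% of $175 = $43.75
Subtract from original:
$175 - $43.75 = $131.25

$131.25


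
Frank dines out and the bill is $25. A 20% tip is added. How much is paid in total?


Calculate the tip:
20% of $25 = $5
Add tip to meal cost:
$25 + $5 = $30

$30


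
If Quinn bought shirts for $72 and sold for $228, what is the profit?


Selling price = $228
Cost price = $72
Profit = selling price - cost price:
Profit = $228 - $72 = $156

$156


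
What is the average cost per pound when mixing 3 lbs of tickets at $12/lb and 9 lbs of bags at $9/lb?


Cost of tickets:
3 x $12 = $36
Cost of bags:
9 x $9 = $81
Total cost: $36 + $81 = $117
Total weight: 12 lbs
Average: $117 / 12 = $9.75/lb

$9.75/lb


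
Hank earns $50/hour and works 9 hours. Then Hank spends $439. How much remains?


Calculate earnings:
9 x $50 = $450
Subtract spending:
$450 - $439 = $11

$11


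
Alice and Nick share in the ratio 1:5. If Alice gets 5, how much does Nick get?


Find the multiplier:
5 / 1 = 5
Apply to Nick's share:
5 x 5 = 25

25


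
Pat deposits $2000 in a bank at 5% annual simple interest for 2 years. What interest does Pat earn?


Use the formula I = P x R x T / 100
P x R x T = 2000 x 5 x 2 = 20000
I = 20000 / 100 = $200

$200


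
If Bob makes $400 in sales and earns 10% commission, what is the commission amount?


Convert rate to decimal:
10% = 0.1
Multiply by sales:
$400 x 0.1 = $40

$40


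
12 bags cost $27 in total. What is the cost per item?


Total cost: $27
Number of items: 12
Unit price: $27 / 12 = $2.25

$2.25


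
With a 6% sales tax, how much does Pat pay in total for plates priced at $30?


Calculate the tax:
6% of $30 = $1.80
Add tax to price:
$30 + $1.80 = $31.80

$31.80


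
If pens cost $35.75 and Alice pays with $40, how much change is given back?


Start with the amount paid:
$40
Subtract the price:
$40 - $35.75 = $4.25

$4.25


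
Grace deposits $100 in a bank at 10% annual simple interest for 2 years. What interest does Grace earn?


Use the formula I = P x R x T / 100
P x R x T = 100 x 10 x 2 = 2000
I = 2000 / 100 = $20

$20


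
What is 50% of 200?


Convert percentage to decimal:
50% = 0.5
Multiply:
200 x 0.5 = 100

100


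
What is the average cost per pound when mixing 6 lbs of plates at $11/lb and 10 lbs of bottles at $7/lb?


Cost of plates:
6 x $11 = $66
Cost of bottles:
10 x $7 = $70
Total cost: $66 + $70 = $136
Total weight: 16 lbs
Average: $136 / 16 = $8.50/lb

$8.50/lb


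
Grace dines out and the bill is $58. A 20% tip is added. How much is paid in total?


Calculate the tip:
20% of $58 = $11.60
Add tip to meal cost:
$58 + $11.60 = $69.60

$69.60


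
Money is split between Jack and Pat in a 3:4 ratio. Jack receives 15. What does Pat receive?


Find the multiplier:
15 / 3 = 5
Apply to Pat's share:
4 x 5 = 20

20


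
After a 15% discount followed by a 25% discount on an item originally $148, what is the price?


First discount:
15% of $148 = $22.20
Price after first discount:
$148 - $22.20 = $125.80
Second discount:
25% of $125.80 = $31.45
Final price:
$125.80 - $31.45 = $94.35

$94.35


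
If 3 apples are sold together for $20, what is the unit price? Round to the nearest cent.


Total cost: $20
Number of items: 3
Unit price: $20 / 3 = $6.6666... ≈ $6.67

$6.67


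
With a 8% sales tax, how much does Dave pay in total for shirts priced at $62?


Calculate the tax:
8% of $62 = $4.96
Add tax to price:
$62 + $4.96 = $66.96

$66.96


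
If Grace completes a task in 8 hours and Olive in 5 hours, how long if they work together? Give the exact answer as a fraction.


Grace's rate: 1/8 of the job per hour
Olive's rate: 1/5 of the job per hour
Combined rate: 1/8 + 1/5 = 13/40 per hour
Time = 1 / (13/40) = 40/13 hours (≈ 3.08 hours)

40/13 hours


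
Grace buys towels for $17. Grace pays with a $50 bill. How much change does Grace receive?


Start with the amount paid:
$50
Subtract the price:
$50 - $17 = $33

$33


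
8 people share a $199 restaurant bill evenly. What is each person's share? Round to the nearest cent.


Total bill: $199
Number of people: 8
Each pays: $199 / 8 = $24.875 ≈ $24.88

$24.88


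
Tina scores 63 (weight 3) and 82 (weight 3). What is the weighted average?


Weighted sum:
3 x 63 + 3 x 82 = 435
Total weight:
3 + 3 = 6
Weighted average:
435 / 6 = 72.5

72.5


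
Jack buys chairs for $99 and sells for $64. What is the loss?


Selling price = $64
Cost price = $99
Loss = cost price - selling price:
Loss = $99 - $64 = $35

$35


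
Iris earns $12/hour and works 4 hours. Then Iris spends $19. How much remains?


Calculate earnings:
4 x $12 = $48
Subtract spending:
$48 - $19 = $29

$29


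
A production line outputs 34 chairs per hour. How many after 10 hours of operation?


Production rate: 34 chairs per hour
Time: 10 hours
Total: 34 x 10 = 340 chairs

340 chairs


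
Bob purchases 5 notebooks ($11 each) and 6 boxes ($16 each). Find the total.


Cost of notebooks:
5 x $11 = $55
Cost of boxes:
6 x $16 = $96
Add both:
$55 + $96 = $151

$151


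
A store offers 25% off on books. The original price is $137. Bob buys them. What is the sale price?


Calculate the discount amount:
25% of $137 = $34.25
Subtract from original:
$137 - $34.25 = $102.75

$102.75


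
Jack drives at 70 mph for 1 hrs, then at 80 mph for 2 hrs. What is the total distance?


Leg 1 distance:
70 x 1 = 70 miles
Leg 2 distance:
80 x 2 = 160 miles
Total distance:
70 + 160 = 230 miles

230 miles


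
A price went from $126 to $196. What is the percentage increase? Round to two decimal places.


Find the absolute change:
|196 - 126| = 70
Divide by original and multiply by 100:
70 / 126 x 100 = 55.5555...% ≈ 55.56%

55.56%


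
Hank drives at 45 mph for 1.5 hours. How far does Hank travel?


Use the formula: distance = speed x time
Speed = 45 mph, Time = 1.5 hours
45 x 1.5 = 67.5 miles

67.5 miles


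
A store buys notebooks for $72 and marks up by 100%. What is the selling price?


Calculate the markup amount:
100% of $72 = $72
Add to cost:
$72 + $72 = $144

$144


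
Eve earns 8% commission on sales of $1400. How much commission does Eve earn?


Convert rate to decimal:
8% = 0.08
Multiply by sales:
$1400 x 0.08 = $112

$112


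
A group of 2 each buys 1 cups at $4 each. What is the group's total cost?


Cost per person:
1 x $4 = $4
Group total:
2 x $4 = $8

$8


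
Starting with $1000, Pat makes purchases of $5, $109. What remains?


Add up expenses:
$5 + $109 = $114
Subtract from budget:
$1000 - $114 = $886

$886


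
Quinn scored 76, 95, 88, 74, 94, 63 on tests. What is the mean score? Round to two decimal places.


Add the scores:
76 + 95 + 88 + 74 + 94 + 63 = 490
Divide by the number of tests:
490 / 6 = 81.6666... ≈ 81.67

81.67


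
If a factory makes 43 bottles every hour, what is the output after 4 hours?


Production rate: 43 bottles per hour
Time: 4 hours
Total: 43 x 4 = 172 bottles

172 bottles


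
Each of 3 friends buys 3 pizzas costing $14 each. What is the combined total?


Cost per person:
3 x $14 = $42
Group total:
3 x $42 = $126

$126


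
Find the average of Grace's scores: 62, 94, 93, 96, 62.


Add the scores:
62 + 94 + 93 + 96 + 62 = 407
Divide by the number of tests:
407 / 5 = 81.4

81.4


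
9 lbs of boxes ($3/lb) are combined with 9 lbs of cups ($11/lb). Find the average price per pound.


Cost of boxes:
9 x $3 = $27
Cost of cups:
9 x $11 = $99
Total cost: $27 + $99 = $126
Total weight: 18 lbs
Average: $126 / 18 = $7/lb

$7/lb


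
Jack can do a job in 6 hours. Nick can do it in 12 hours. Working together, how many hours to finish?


Jack's rate: 1/6 of the job per hour
Nick's rate: 1/12 of the job per hour
Combined rate: 1/6 + 1/12 = 1/4 per hour
Time = 1 / (1/4) = 4 hours

4 hours


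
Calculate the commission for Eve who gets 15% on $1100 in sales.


Convert rate to decimal:
15% = 0.15
Multiply by sales:
$1100 x 0.15 = $165

$165


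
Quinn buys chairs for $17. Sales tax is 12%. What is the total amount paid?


Calculate the tax:
12% of $17 = $2.04
Add tax to price:
$17 + $2.04 = $19.04

$19.04


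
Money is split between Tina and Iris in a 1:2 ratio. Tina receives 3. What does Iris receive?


Find the multiplier:
3 / 1 = 3
Apply to Iris's share:
2 x 3 = 6

6


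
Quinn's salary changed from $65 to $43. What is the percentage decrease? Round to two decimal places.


Find the absolute change:
|43 - 65| = 22
Divide by original and multiply by 100:
22 / 65 x 100 = 33.8461...% ≈ 33.85%

33.85%


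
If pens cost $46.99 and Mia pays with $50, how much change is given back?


Start with the amount paid:
$50
Subtract the price:
$50 - $46.99 = $3.01

$3.01


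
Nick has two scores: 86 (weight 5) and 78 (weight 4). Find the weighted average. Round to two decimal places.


Weighted sum:
5 x 86 + 4 x 78 = 742
Total weight:
5 + 4 = 9
Weighted average:
742 / 9 = 82.4444... ≈ 82.44

82.44


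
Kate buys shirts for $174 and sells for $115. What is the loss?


Selling price = $115
Cost price = $174
Loss = cost price - selling price:
Loss = $174 - $115 = $59

$59


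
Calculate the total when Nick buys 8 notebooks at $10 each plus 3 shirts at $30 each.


Cost of notebooks:
8 x $10 = $80
Cost of shirts:
3 x $30 = $90
Add both:
$80 + $90 = $170

$170


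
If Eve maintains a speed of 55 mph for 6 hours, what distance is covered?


Use the formula: distance = speed x time
Speed = 55 mph, Time = 6 hours
55 x 6 = 330 miles

330 miles


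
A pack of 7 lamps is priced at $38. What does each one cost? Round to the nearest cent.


Total cost: $38
Number of items: 7
Unit price: $38 / 7 = $5.4285... ≈ $5.43

$5.43


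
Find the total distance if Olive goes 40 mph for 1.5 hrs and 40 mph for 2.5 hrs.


Leg 1 distance:
40 x 1.5 = 60 miles
Leg 2 distance:
40 x 2.5 = 100 miles
Total distance:
60 + 100 = 160 miles

160 miles


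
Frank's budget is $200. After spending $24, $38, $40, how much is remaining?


Add up expenses:
$24 + $38 + $40 = $102
Subtract from budget:
$200 - $102 = $98

$98


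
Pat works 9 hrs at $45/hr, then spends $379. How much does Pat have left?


Calculate earnings:
9 x $45 = $405
Subtract spending:
$405 - $379 = $26

$26


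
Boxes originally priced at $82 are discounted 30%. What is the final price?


Calculate the discount amount:
30% of $82 = $24.60
Subtract from original:
$82 - $24.60 = $57.40

$57.40


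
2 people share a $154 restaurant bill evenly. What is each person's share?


Total bill: $154
Number of people: 2
Each pays: $154 / 2 = $77

$77


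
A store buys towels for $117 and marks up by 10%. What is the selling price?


Calculate the markup amount:
10% of $117 = $11.70
Add to cost:
$117 + $11.70 = $128.70

$128.70


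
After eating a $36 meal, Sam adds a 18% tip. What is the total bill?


Calculate the tip:
18% of $36 = $6.48
Add tip to meal cost:
$36 + $6.48 = $42.48

$42.48


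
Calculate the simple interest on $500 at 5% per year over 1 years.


Use the formula I = P x R x T / 100
P x R x T = 500 x 5 x 1 = 2500
I = 2500 / 100 = $25

$25


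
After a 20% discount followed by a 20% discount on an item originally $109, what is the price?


First discount:
20% of $109 = $21.80
Price after first discount:
$109 - $21.80 = $87.20
Second discount:
20% of $87.20 = $17.44
Final price:
$87.20 - $17.44 = $69.76

$69.76


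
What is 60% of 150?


Convert percentage to decimal:
60% = 0.6
Multiply:
150 x 0.6 = 90

90


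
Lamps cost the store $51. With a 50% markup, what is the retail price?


Calculate the markup amount:
50% of $51 = $25.50
Add to cost:
$51 + $25.50 = $76.50

$76.50


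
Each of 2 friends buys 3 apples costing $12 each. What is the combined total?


Cost per person:
3 x $12 = $36
Group total:
2 x $36 = $72

$72


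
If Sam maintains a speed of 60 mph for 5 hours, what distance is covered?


Use the formula: distance = speed x time
Speed = 60 mph, Time = 5 hours
60 x 5 = 300 miles

300 miles


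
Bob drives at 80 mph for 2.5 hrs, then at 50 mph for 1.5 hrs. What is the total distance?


Leg 1 distance:
80 x 2.5 = 200 miles
Leg 2 distance:
50 x 1.5 = 75 miles
Total distance:
200 + 75 = 275 miles

275 miles


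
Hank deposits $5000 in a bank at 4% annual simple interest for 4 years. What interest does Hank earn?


Use the formula I = P x R x T / 100
P x R x T = 5000 x 4 x 4 = 80000
I = 80000 / 100 = $800

$800


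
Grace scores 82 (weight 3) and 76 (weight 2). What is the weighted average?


Weighted sum:
3 x 82 + 2 x 76 = 398
Total weight:
3 + 2 = 5
Weighted average:
398 / 5 = 79.6

79.6


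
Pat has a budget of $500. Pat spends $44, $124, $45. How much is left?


Add up expenses:
$44 + $124 + $45 = $213
Subtract from budget:
$500 - $213 = $287

$287


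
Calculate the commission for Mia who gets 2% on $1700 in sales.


Convert rate to decimal:
2% = 0.02
Multiply by sales:
$1700 x 0.02 = $34

$34


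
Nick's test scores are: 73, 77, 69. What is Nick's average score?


Add the scores:
73 + 77 + 69 = 219
Divide by the number of tests:
219 / 3 = 73

73


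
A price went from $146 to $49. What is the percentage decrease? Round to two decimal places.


Find the absolute change:
|49 - 146| = 97
Divide by original and multiply by 100:
97 / 146 x 100 = 66.4383...% ≈ 66.44%

66.44%


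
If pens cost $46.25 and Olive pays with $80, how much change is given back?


Start with the amount paid:
$80
Subtract the price:
$80 - $46.25 = $33.75

$33.75


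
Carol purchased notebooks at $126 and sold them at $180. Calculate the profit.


Selling price = $180
Cost price = $126
Profit = selling price - cost price:
Profit = $180 - $126 = $54

$54


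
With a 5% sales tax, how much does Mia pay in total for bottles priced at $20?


Calculate the tax:
5% of $20 = $1
Add tax to price:
$20 + $1 = $21

$21


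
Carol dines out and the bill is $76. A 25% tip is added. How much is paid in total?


Calculate the tip:
25% of $76 = $19
Add tip to meal cost:
$76 + $19 = $95

$95


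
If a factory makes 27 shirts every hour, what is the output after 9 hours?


Production rate: 27 shirts per hour
Time: 9 hours
Total: 27 x 9 = 243 shirts

243 shirts


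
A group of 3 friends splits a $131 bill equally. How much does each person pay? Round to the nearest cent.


Total bill: $131
Number of people: 3
Each pays: $131 / 3 = $43.6666... ≈ $43.67

$43.67


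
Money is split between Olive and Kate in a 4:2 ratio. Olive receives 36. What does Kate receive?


Find the multiplier:
36 / 4 = 9
Apply to Kate's share:
2 x 9 = 18

18


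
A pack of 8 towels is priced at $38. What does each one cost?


Total cost: $38
Number of items: 8
Unit price: $38 / 8 = $4.75

$4.75


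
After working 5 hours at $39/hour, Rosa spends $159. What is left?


Calculate earnings:
5 x $39 = $195
Subtract spending:
$195 - $159 = $36

$36


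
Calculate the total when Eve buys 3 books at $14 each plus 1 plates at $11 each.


Cost of books:
3 x $14 = $42
Cost of plates:
1 x $11 = $11
Add both:
$42 + $11 = $53

$53


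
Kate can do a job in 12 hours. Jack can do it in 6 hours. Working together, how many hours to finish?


Kate's rate: 1/12 of the job per hour
Jack's rate: 1/6 of the job per hour
Combined rate: 1/12 + 1/6 = 1/4 per hour
Time = 1 / (1/4) = 4 hours

4 hours


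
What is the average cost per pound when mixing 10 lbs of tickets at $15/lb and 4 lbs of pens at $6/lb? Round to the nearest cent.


Cost of tickets:
10 x $15 = $150
Cost of pens:
4 x $6 = $24
Total cost: $150 + $24 = $174
Total weight: 14 lbs
Average: $174 / 14 = $12.4285... ≈ $12.43/lb

$12.43/lb


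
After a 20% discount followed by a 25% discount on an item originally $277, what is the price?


First discount:
20% of $277 = $55.40
Price after first discount:
$277 - $55.40 = $221.60
Second discount:
25% of $221.60 = $55.40
Final price:
$221.60 - $55.40 = $166.20

$166.20


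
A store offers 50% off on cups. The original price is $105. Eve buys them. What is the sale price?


Calculate the discount amount:
50% of $105 = $52.50
Subtract from original:
$105 - $52.50 = $52.50

$52.50


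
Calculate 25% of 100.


Convert percentage to decimal:
25% = 0.25
Multiply:
100 x 0.25 = 25

25


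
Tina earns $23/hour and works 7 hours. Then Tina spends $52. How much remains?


Calculate earnings:
7 x $23 = $161
Subtract spending:
$161 - $52 = $109

$109


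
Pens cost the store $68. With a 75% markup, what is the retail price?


Calculate the markup amount:
75% of $68 = $51
Add to cost:
$68 + $51 = $119

$119


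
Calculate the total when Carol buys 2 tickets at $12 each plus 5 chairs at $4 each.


Cost of tickets:
2 x $12 = $24
Cost of chairs:
5 x $4 = $20
Add both:
$24 + $20 = $44

$44


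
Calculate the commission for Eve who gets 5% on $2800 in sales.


Convert rate to decimal:
5% = 0.05
Multiply by sales:
$2800 x 0.05 = $140

$140


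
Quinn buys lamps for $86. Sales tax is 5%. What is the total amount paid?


Calculate the tax:
5% of $86 = $4.30
Add tax to price:
$86 + $4.30 = $90.30

$90.30


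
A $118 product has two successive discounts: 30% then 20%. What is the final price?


First discount:
30% of $118 = $35.40
Price after first discount:
$118 - $35.40 = $82.60
Second discount:
20% of $82.60 = $16.52
Final price:
$82.60 - $16.52 = $66.08

$66.08


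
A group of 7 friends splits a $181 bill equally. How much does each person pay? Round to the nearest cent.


Total bill: $181
Number of people: 7
Each pays: $181 / 7 = $25.8571... ≈ $25.86

$25.86


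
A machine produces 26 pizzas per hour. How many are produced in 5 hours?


Production rate: 26 pizzas per hour
Time: 5 hours
Total: 26 x 5 = 130 pizzas

130 pizzas


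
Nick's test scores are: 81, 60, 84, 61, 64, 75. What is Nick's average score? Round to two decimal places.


Add the scores:
81 + 60 + 84 + 61 + 64 + 75 = 425
Divide by the number of tests:
425 / 6 = 70.8333... ≈ 70.83

70.83


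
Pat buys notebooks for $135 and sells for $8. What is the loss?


Selling price = $8
Cost price = $135
Loss = cost price - selling price:
Loss = $135 - $8 = $127

$127


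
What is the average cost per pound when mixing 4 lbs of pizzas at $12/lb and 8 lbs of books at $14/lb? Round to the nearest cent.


Cost of pizzas:
4 x $12 = $48
Cost of books:
8 x $14 = $112
Total cost: $48 + $112 = $160
Total weight: 12 lbs
Average: $160 / 12 = $13.3333... ≈ $13.33/lb

$13.33/lb


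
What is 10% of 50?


Convert percentage to decimal:
10% = 0.1
Multiply:
50 x 0.1 = 5

5


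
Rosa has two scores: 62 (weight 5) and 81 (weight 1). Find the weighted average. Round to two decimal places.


Weighted sum:
5 x 62 + 1 x 81 = 391
Total weight:
5 + 1 = 6
Weighted average:
391 / 6 = 65.1666... ≈ 65.17

65.17
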